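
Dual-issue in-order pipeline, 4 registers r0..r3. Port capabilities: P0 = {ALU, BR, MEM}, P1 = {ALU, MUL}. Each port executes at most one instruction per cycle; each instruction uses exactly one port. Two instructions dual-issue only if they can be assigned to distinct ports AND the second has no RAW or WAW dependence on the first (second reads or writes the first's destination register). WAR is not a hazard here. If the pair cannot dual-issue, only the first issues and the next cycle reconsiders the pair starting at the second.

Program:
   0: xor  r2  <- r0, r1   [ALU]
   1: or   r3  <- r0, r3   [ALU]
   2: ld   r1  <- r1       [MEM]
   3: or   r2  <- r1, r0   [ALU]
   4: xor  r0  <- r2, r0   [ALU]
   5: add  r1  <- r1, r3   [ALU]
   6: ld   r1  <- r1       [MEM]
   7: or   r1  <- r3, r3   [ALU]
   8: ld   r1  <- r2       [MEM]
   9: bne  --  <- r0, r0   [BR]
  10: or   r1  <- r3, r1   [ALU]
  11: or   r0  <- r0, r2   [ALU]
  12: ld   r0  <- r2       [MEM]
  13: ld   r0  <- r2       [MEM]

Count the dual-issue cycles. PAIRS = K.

0. xor;or @i0&i1  | dual
1. ld @i2  | RAW r1
2. or @i3  | RAW r2
3. xor;add @i4&i5  | dual
4. ld @i6  | WAW r1
5. or @i7  | WAW r1
6. ld @i8  | no-port MEM/BR
7. bne;or @i9&i10  | dual
8. or @i11  | WAW r0
9. ld @i12  | no-port MEM/MEM
10. ld @i13  | tail

PAIRS = 3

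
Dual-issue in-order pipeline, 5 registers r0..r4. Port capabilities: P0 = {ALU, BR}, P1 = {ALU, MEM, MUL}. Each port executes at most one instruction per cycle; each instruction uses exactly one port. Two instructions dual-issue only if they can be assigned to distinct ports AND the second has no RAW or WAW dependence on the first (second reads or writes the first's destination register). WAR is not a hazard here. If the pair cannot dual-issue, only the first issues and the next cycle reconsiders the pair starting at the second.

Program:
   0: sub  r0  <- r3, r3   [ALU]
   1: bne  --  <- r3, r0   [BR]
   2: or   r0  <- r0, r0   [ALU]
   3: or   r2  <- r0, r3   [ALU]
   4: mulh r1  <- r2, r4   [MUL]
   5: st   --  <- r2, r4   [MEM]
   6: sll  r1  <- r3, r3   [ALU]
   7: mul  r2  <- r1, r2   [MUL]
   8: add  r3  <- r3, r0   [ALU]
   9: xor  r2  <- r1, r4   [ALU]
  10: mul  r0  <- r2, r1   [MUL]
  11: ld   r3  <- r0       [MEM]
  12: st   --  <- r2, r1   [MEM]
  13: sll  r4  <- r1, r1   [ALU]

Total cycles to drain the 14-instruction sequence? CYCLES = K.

#0 head=0: sub i0 RAW r0
#1 head=1: bne or i1,i2 pair
#2 head=3: or i3 RAW r2
#3 head=4: mulh i4 no-port MUL/MEM
#4 head=5: st sll i5,i6 pair
#5 head=7: mul add i7,i8 pair
#6 head=9: xor i9 RAW r2
#7 head=10: mul i10 no-port MUL/MEM
#8 head=11: ld i11 no-port MEM/MEM
#9 head=12: st sll i12,i13 pair

CYCLES = 10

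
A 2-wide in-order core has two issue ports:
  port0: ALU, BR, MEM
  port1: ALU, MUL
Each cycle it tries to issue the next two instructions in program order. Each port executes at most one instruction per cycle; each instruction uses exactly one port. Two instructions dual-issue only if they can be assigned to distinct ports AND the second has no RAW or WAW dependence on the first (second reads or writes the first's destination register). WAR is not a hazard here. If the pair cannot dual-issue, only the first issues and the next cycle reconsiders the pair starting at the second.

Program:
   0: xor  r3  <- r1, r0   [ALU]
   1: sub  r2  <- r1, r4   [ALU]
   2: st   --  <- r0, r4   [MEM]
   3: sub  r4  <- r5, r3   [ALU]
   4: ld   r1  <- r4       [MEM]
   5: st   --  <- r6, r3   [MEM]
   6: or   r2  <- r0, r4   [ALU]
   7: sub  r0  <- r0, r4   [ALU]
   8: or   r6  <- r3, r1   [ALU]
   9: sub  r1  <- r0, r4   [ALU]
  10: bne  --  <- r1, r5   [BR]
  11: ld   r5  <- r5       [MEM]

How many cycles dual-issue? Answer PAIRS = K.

[0] i0/i1  xor.ALU/sub.ALU  -- 2-wide
[1] i2/i3  st.MEM/sub.ALU  -- 2-wide
[2] i4  ld.MEM  -- no-port MEM/MEM
[3] i5/i6  st.MEM/or.ALU  -- 2-wide
[4] i7/i8  sub.ALU/or.ALU  -- 2-wide
[5] i9  sub.ALU  -- RAW r1
[6] i10  bne.BR  -- no-port BR/MEM
[7] i11  ld.MEM  -- tail

PAIRS = 4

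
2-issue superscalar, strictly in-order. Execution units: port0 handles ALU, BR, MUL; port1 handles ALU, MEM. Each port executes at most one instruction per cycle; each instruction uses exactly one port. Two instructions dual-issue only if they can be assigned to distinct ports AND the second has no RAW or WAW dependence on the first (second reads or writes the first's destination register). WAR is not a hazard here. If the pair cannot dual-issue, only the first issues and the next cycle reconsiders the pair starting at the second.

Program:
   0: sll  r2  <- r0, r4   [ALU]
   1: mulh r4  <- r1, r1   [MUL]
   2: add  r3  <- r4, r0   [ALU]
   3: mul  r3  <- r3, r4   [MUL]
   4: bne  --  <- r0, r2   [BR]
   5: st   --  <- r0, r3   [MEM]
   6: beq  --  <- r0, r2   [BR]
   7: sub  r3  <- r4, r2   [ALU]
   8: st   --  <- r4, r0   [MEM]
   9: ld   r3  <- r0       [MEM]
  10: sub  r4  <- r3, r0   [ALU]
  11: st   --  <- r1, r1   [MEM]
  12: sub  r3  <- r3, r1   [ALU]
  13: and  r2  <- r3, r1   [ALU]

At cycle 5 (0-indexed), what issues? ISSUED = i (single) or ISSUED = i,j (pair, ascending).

ISSUED = 8

0. sll.ALU/mulh.MUL @i0,i1  | dual
1. add.ALU @i2  | RAW+WAW r3
2. mul.MUL @i3  | no-port MUL/BR
3. bne.BR/st.MEM @i4,i5  | dual
4. beq.BR/sub.ALU @i6,i7  | dual
5. st.MEM @i8  | no-port MEM/MEM
6. ld.MEM @i9  | RAW r3
7. sub.ALU/st.MEM @i10,i11  | dual
8. sub.ALU @i12  | RAW r3
9. and.ALU @i13  | tail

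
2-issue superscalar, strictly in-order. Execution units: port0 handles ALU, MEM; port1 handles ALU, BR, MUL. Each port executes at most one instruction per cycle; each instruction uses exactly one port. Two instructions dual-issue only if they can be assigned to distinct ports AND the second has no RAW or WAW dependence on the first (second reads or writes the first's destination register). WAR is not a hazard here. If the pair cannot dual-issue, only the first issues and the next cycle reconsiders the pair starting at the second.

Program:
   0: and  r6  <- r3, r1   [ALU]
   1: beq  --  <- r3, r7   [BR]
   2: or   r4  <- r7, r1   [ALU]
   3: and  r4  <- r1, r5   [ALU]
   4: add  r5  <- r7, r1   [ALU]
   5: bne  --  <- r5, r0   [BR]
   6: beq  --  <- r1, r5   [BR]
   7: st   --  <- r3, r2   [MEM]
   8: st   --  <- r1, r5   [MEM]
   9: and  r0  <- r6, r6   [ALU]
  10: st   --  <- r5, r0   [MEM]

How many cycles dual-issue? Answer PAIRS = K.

[0] i0,i1  and+beq  -- dual
[1] i2  or  -- WAW r4
[2] i3,i4  and+add  -- dual
[3] i5  bne  -- no-port BR/BR
[4] i6,i7  beq+st  -- dual
[5] i8,i9  st+and  -- dual
[6] i10  st  -- tail

PAIRS = 4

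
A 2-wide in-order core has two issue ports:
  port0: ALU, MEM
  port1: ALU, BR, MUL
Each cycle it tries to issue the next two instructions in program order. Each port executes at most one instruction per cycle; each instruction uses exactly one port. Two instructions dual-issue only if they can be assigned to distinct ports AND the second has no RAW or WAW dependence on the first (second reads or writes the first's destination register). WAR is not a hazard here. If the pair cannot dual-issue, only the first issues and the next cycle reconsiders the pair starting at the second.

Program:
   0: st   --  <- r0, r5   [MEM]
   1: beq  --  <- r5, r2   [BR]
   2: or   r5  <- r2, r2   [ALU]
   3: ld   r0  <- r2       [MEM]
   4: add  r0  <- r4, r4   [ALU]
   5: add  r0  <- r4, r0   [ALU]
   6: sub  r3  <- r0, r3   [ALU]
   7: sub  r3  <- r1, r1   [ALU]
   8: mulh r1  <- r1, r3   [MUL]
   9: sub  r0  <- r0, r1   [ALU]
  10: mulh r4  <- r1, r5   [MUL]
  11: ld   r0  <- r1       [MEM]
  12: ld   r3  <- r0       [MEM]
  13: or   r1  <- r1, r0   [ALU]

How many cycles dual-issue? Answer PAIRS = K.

0. st+beq @i0+i1  | dual
1. or+ld @i2+i3  | dual
2. add @i4  | RAW+WAW r0
3. add @i5  | RAW r0
4. sub @i6  | WAW r3
5. sub @i7  | RAW r3
6. mulh @i8  | RAW r1
7. sub+mulh @i9+i10  | dual
8. ld @i11  | no-port MEM/MEM
9. ld+or @i12+i13  | dual

PAIRS = 4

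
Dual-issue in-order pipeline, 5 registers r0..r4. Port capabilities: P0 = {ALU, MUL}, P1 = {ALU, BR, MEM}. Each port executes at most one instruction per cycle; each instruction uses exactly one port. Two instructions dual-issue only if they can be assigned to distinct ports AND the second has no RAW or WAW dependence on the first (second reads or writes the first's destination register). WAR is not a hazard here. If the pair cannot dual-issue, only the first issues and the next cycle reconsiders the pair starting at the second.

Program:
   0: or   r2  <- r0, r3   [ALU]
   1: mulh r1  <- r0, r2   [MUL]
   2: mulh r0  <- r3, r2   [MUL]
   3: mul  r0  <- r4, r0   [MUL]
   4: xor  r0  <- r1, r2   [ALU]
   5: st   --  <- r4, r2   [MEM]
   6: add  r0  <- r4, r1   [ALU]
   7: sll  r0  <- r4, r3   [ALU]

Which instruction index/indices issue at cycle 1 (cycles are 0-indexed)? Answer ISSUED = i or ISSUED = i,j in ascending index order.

c0: i0 or.ALU  RAW r2
c1: i1 mulh.MUL  no-port MUL/MUL
c2: i2 mulh.MUL  no-port MUL/MUL
c3: i3 mul.MUL  WAW r0
c4: i4+i5 xor.ALU;st.MEM  pair
c5: i6 add.ALU  WAW r0
c6: i7 sll.ALU  tail

ISSUED = 1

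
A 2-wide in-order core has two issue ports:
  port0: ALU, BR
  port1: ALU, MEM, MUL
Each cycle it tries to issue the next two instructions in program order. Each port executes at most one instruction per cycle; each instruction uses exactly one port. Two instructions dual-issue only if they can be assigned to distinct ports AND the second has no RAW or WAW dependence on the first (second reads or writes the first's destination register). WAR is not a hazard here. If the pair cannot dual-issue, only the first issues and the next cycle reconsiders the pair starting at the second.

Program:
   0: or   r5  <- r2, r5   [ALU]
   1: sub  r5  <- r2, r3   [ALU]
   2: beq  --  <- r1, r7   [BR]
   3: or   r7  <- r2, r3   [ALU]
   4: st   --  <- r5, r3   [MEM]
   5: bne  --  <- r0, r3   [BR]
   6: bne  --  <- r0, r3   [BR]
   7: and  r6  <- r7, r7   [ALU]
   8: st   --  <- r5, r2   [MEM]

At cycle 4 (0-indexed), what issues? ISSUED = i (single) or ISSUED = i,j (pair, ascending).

ISSUED = 6,7

0. or.ALU @i0  | WAW r5
1. sub.ALU+beq.BR @i1,i2  | pair
2. or.ALU+st.MEM @i3,i4  | pair
3. bne.BR @i5  | no-port BR/BR
4. bne.BR+and.ALU @i6,i7  | pair
5. st.MEM @i8  | tail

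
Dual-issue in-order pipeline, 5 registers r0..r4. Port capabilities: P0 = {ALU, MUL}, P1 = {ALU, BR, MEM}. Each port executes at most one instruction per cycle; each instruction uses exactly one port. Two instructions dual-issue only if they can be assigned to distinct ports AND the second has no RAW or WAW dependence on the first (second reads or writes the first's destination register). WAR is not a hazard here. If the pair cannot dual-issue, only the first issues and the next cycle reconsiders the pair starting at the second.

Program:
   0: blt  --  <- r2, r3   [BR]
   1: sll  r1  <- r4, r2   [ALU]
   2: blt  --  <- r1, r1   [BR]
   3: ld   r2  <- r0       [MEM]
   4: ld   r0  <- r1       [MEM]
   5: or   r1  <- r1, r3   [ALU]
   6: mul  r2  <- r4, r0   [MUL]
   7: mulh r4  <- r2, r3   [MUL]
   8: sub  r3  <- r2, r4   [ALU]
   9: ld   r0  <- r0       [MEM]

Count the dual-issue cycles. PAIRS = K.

PAIRS = 3

  cy0 -> i0+i1 (blt.BR/sll.ALU) pair
  cy1 -> i2 (blt.BR) no-port BR/MEM
  cy2 -> i3 (ld.MEM) no-port MEM/MEM
  cy3 -> i4+i5 (ld.MEM/or.ALU) pair
  cy4 -> i6 (mul.MUL) no-port MUL/MUL
  cy5 -> i7 (mulh.MUL) RAW r4
  cy6 -> i8+i9 (sub.ALU/ld.MEM) pair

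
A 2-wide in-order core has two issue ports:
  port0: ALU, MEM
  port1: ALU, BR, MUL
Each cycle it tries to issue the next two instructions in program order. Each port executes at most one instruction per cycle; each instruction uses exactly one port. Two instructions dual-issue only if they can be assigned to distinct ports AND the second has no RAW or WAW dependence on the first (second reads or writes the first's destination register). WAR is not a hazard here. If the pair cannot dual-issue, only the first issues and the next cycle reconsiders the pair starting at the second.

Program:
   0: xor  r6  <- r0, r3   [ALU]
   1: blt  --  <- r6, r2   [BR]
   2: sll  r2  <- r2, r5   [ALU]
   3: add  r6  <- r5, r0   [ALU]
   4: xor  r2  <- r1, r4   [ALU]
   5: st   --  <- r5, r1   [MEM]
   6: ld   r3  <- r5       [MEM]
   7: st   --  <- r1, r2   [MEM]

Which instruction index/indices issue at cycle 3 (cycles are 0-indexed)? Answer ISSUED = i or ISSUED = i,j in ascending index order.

[0] i0  xor.ALU  -- RAW r6
[1] i1&i2  blt.BR sll.ALU  -- dual
[2] i3&i4  add.ALU xor.ALU  -- dual
[3] i5  st.MEM  -- no-port MEM/MEM
[4] i6  ld.MEM  -- no-port MEM/MEM
[5] i7  st.MEM  -- tail

ISSUED = 5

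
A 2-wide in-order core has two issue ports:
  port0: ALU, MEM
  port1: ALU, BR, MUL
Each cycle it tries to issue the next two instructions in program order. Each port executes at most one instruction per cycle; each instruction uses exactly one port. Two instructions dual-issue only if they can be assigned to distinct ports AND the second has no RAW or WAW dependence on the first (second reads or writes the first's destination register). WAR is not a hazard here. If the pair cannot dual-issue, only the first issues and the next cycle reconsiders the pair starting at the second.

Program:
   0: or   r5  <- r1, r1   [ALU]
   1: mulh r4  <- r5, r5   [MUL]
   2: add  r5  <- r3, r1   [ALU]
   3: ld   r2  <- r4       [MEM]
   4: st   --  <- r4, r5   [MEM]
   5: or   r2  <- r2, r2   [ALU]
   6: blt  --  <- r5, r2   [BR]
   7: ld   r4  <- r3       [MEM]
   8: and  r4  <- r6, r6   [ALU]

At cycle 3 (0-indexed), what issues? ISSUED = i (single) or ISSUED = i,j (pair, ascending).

0. or @i0  | RAW r5
1. mulh/add @i1,i2  | dual
2. ld @i3  | no-port MEM/MEM
3. st/or @i4,i5  | dual
4. blt/ld @i6,i7  | dual
5. and @i8  | tail

ISSUED = 4,5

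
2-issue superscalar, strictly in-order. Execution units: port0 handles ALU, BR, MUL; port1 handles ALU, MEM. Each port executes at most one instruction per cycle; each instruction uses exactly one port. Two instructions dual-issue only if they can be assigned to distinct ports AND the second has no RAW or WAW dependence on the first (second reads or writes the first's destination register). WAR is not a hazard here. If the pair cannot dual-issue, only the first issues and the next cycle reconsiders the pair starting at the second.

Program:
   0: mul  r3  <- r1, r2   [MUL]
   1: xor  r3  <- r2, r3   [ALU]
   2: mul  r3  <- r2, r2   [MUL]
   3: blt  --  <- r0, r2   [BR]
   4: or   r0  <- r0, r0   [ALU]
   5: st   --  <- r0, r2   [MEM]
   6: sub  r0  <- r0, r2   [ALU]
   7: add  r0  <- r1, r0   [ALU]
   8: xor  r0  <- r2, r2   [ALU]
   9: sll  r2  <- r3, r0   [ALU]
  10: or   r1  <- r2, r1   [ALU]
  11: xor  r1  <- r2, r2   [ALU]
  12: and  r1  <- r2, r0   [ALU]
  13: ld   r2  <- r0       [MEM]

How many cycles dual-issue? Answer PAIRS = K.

0. mul @i0  | RAW+WAW r3
1. xor @i1  | WAW r3
2. mul @i2  | no-port MUL/BR
3. blt;or @i3/i4  | pair
4. st;sub @i5/i6  | pair
5. add @i7  | WAW r0
6. xor @i8  | RAW r0
7. sll @i9  | RAW r2
8. or @i10  | WAW r1
9. xor @i11  | WAW r1
10. and;ld @i12/i13  | pair

PAIRS = 3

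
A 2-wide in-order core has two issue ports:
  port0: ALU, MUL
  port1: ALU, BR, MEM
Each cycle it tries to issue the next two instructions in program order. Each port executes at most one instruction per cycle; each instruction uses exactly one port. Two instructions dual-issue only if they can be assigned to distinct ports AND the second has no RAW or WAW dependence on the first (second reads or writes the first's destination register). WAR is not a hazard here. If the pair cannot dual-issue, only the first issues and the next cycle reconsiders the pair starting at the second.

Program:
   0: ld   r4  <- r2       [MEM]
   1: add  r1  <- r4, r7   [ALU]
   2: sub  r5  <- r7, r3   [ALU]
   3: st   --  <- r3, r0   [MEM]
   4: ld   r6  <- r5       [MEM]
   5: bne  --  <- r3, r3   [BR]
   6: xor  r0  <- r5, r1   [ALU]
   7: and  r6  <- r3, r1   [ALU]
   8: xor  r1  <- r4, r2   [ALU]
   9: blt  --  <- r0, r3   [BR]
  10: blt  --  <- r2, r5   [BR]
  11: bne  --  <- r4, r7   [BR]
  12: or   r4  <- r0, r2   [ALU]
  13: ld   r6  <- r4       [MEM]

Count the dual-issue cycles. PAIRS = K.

PAIRS = 4

t=0 i0:ld ; RAW r4
t=1 i1/i2:add sub ; pair
t=2 i3:st ; no-port MEM/MEM
t=3 i4:ld ; no-port MEM/BR
t=4 i5/i6:bne xor ; pair
t=5 i7/i8:and xor ; pair
t=6 i9:blt ; no-port BR/BR
t=7 i10:blt ; no-port BR/BR
t=8 i11/i12:bne or ; pair
t=9 i13:ld ; tail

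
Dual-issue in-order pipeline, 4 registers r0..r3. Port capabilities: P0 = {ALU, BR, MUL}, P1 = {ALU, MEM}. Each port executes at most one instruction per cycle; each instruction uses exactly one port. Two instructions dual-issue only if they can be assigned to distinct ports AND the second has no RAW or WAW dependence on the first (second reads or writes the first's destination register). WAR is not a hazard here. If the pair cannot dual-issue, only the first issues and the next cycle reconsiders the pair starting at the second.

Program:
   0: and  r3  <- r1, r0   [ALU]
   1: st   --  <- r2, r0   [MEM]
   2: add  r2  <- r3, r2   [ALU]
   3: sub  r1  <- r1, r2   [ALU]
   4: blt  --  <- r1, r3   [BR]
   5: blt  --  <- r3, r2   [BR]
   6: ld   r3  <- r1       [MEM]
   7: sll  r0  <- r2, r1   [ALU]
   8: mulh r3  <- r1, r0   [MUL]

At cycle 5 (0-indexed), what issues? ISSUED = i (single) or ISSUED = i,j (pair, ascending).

ISSUED = 7

#0 head=0: and st i0&i1 pair
#1 head=2: add i2 RAW r2
#2 head=3: sub i3 RAW r1
#3 head=4: blt i4 no-port BR/BR
#4 head=5: blt ld i5&i6 pair
#5 head=7: sll i7 RAW r0
#6 head=8: mulh i8 tail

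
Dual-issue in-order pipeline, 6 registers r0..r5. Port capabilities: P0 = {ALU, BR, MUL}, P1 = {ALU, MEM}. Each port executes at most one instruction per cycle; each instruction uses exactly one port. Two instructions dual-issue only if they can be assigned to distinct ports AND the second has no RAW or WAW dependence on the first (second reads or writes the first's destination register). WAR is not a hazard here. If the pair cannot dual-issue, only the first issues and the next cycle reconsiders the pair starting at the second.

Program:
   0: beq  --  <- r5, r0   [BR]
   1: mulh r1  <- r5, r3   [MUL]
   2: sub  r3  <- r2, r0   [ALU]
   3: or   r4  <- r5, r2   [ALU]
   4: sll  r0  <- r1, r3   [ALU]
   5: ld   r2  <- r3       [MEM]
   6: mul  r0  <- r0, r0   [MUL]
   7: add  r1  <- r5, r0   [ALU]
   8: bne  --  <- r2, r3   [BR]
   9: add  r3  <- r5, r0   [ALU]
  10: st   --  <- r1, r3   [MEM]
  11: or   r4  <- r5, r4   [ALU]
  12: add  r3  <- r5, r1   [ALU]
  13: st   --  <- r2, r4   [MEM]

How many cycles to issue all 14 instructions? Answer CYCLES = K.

CYCLES = 8

c0: i0 beq.BR  no-port BR/MUL
c1: i1&i2 mulh.MUL sub.ALU  dual
c2: i3&i4 or.ALU sll.ALU  dual
c3: i5&i6 ld.MEM mul.MUL  dual
c4: i7&i8 add.ALU bne.BR  dual
c5: i9 add.ALU  RAW r3
c6: i10&i11 st.MEM or.ALU  dual
c7: i12&i13 add.ALU st.MEM  dual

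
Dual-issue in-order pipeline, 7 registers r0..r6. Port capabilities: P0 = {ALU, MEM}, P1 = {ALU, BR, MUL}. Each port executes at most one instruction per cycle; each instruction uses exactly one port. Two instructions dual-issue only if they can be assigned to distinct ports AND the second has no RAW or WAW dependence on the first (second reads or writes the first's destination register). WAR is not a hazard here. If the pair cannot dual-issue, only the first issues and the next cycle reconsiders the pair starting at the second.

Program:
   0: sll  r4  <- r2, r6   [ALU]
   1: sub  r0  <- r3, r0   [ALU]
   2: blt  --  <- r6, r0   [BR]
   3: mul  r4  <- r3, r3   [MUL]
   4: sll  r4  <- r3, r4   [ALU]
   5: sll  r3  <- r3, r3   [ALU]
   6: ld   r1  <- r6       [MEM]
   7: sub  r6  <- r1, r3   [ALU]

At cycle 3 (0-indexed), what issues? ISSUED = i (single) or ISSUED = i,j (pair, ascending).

ISSUED = 4,5

t=0 i0/i1:sll.ALU/sub.ALU ; dual
t=1 i2:blt.BR ; no-port BR/MUL
t=2 i3:mul.MUL ; RAW+WAW r4
t=3 i4/i5:sll.ALU/sll.ALU ; dual
t=4 i6:ld.MEM ; RAW r1
t=5 i7:sub.ALU ; tail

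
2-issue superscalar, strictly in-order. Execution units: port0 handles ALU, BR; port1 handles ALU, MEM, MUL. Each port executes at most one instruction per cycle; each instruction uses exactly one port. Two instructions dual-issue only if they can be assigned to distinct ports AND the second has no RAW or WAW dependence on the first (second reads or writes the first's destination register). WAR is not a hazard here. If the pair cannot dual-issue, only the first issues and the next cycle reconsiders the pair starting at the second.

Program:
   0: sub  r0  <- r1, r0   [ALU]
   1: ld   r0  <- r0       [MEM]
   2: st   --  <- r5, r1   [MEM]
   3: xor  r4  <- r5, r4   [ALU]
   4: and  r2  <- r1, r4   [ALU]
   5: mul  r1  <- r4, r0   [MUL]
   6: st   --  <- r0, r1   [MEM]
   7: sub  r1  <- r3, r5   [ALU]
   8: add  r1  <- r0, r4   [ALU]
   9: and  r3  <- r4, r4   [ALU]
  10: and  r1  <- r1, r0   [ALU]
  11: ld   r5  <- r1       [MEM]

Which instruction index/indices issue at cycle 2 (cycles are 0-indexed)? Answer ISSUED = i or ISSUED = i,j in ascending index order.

#0 head=0: sub i0 RAW+WAW r0
#1 head=1: ld i1 no-port MEM/MEM
#2 head=2: st xor i2+i3 pair
#3 head=4: and mul i4+i5 pair
#4 head=6: st sub i6+i7 pair
#5 head=8: add and i8+i9 pair
#6 head=10: and i10 RAW r1
#7 head=11: ld i11 tail

ISSUED = 2,3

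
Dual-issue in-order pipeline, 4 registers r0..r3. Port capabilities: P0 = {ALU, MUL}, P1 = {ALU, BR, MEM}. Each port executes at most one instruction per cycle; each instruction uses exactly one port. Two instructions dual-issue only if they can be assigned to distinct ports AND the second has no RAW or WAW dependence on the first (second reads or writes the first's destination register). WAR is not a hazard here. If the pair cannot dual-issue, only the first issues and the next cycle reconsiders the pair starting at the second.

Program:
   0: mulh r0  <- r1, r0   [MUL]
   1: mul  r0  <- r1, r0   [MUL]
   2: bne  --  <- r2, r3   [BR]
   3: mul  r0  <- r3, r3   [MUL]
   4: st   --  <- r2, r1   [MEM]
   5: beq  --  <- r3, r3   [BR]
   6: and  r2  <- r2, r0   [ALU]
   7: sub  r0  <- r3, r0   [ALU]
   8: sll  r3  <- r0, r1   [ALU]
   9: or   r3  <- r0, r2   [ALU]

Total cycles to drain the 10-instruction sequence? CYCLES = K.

CYCLES = 7

0. mulh @i0  | no-port MUL/MUL
1. mul/bne @i1/i2  | 2-wide
2. mul/st @i3/i4  | 2-wide
3. beq/and @i5/i6  | 2-wide
4. sub @i7  | RAW r0
5. sll @i8  | WAW r3
6. or @i9  | tail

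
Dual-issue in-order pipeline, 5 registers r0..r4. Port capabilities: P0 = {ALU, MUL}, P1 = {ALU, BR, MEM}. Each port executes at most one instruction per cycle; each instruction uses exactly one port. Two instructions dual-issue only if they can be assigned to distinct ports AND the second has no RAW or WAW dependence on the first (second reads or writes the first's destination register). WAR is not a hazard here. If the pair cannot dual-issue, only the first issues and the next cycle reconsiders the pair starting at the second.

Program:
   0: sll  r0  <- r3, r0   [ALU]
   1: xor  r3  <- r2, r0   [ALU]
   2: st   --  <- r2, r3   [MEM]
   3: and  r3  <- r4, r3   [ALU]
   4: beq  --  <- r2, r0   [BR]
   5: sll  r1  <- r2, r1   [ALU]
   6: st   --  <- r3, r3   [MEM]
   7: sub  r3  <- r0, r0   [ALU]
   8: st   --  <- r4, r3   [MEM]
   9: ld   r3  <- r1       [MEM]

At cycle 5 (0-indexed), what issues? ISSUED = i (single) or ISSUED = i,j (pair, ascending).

t=0 i0:sll.ALU ; RAW r0
t=1 i1:xor.ALU ; RAW r3
t=2 i2+i3:st.MEM and.ALU ; 2-wide
t=3 i4+i5:beq.BR sll.ALU ; 2-wide
t=4 i6+i7:st.MEM sub.ALU ; 2-wide
t=5 i8:st.MEM ; no-port MEM/MEM
t=6 i9:ld.MEM ; tail

ISSUED = 8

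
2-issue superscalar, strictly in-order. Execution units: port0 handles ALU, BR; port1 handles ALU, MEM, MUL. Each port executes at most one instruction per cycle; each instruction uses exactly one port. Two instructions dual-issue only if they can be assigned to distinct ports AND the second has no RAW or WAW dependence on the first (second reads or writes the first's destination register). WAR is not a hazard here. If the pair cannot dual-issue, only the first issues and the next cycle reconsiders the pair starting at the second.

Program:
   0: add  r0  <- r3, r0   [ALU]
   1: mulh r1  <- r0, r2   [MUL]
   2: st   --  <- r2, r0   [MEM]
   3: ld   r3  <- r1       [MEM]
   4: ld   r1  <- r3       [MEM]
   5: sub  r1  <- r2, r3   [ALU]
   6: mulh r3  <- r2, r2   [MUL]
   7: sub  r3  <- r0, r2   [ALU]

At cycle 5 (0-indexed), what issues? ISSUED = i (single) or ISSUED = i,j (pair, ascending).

[0] i0  add  -- RAW r0
[1] i1  mulh  -- no-port MUL/MEM
[2] i2  st  -- no-port MEM/MEM
[3] i3  ld  -- no-port MEM/MEM
[4] i4  ld  -- WAW r1
[5] i5&i6  sub/mulh  -- dual
[6] i7  sub  -- tail

ISSUED = 5,6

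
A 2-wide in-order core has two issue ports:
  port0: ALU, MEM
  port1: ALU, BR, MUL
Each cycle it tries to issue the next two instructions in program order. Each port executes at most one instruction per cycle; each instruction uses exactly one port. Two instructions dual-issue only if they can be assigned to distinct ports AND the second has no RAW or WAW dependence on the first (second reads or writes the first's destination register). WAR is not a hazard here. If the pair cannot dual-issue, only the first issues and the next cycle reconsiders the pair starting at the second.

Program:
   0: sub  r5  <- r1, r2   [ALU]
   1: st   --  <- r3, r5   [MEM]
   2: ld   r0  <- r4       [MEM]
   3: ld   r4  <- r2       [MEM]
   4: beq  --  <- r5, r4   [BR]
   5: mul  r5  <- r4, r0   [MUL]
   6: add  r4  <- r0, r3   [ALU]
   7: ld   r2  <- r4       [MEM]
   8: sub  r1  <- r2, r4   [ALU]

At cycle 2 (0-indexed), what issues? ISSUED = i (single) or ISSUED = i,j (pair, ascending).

[0] i0  sub.ALU  -- RAW r5
[1] i1  st.MEM  -- no-port MEM/MEM
[2] i2  ld.MEM  -- no-port MEM/MEM
[3] i3  ld.MEM  -- RAW r4
[4] i4  beq.BR  -- no-port BR/MUL
[5] i5+i6  mul.MUL+add.ALU  -- pair
[6] i7  ld.MEM  -- RAW r2
[7] i8  sub.ALU  -- tail

ISSUED = 2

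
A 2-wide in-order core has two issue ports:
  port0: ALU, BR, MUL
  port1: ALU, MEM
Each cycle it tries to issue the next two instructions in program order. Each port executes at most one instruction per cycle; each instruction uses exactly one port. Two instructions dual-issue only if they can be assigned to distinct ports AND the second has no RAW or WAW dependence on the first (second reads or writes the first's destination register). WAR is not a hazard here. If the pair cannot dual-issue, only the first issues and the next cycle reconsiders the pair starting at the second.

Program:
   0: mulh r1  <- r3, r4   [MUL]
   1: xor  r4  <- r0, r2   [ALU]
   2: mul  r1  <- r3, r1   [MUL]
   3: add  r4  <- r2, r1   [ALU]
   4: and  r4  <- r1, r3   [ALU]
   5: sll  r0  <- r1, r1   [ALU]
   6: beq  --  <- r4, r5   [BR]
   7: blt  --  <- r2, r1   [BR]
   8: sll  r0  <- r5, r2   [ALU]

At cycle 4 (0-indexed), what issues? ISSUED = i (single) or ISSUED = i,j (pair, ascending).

c0: i0,i1 mulh.MUL/xor.ALU  dual
c1: i2 mul.MUL  RAW r1
c2: i3 add.ALU  WAW r4
c3: i4,i5 and.ALU/sll.ALU  dual
c4: i6 beq.BR  no-port BR/BR
c5: i7,i8 blt.BR/sll.ALU  dual

ISSUED = 6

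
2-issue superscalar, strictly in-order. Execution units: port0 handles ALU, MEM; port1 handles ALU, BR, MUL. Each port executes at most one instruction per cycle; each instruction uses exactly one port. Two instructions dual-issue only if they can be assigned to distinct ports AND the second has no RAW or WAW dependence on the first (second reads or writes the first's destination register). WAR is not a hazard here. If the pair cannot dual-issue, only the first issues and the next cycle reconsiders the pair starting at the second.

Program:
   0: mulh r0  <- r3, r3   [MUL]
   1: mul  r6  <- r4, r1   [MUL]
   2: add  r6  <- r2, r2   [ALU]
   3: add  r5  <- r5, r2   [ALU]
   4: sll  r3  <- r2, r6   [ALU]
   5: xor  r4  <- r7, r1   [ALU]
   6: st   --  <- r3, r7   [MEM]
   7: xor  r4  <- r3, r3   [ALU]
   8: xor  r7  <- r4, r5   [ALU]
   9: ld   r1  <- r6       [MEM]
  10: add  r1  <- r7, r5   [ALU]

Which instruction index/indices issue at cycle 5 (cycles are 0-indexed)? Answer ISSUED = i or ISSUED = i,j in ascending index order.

0. mulh @i0  | no-port MUL/MUL
1. mul @i1  | WAW r6
2. add/add @i2,i3  | pair
3. sll/xor @i4,i5  | pair
4. st/xor @i6,i7  | pair
5. xor/ld @i8,i9  | pair
6. add @i10  | tail

ISSUED = 8,9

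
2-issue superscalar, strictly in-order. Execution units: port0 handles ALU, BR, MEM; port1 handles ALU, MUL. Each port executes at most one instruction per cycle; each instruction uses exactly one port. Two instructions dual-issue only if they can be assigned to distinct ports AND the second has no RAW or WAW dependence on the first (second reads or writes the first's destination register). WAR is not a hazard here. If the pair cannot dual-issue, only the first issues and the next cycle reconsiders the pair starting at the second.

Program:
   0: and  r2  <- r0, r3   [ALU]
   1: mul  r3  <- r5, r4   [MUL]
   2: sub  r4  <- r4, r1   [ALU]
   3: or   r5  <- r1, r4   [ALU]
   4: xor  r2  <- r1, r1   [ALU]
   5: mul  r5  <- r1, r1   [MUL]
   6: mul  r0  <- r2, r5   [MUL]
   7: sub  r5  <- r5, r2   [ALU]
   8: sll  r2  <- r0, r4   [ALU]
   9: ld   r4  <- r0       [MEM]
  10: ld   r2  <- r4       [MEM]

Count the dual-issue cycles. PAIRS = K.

PAIRS = 4

  cy0 -> i0,i1 (and.ALU+mul.MUL) dual
  cy1 -> i2 (sub.ALU) RAW r4
  cy2 -> i3,i4 (or.ALU+xor.ALU) dual
  cy3 -> i5 (mul.MUL) no-port MUL/MUL
  cy4 -> i6,i7 (mul.MUL+sub.ALU) dual
  cy5 -> i8,i9 (sll.ALU+ld.MEM) dual
  cy6 -> i10 (ld.MEM) tail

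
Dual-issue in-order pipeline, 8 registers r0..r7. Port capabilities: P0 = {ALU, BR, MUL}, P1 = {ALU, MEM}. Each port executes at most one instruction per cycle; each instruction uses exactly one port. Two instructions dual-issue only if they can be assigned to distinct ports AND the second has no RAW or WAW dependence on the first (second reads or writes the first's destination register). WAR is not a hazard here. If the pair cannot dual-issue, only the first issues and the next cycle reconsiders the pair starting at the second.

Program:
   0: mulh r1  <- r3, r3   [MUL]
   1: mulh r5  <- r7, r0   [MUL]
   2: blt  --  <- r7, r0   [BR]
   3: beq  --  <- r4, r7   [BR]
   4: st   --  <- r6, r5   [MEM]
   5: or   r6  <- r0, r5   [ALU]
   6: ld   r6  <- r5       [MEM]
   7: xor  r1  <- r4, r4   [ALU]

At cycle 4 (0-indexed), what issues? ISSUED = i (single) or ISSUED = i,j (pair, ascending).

ISSUED = 5

[0] i0  mulh  -- no-port MUL/MUL
[1] i1  mulh  -- no-port MUL/BR
[2] i2  blt  -- no-port BR/BR
[3] i3+i4  beq st  -- dual
[4] i5  or  -- WAW r6
[5] i6+i7  ld xor  -- dual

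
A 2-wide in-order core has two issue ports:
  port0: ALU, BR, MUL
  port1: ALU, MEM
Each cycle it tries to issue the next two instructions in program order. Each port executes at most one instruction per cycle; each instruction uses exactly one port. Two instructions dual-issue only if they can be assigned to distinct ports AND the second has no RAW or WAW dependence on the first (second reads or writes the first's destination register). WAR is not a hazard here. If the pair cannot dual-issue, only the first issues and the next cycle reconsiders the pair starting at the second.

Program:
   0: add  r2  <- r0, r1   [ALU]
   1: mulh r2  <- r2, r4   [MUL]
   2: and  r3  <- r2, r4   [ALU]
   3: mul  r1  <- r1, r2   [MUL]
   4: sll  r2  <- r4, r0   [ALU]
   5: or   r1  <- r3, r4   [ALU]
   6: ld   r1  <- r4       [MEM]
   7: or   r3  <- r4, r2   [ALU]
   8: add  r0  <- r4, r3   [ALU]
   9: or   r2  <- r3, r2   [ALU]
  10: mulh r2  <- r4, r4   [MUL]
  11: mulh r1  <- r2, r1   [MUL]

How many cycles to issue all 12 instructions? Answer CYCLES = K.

#0 head=0: add.ALU i0 RAW+WAW r2
#1 head=1: mulh.MUL i1 RAW r2
#2 head=2: and.ALU;mul.MUL i2&i3 dual
#3 head=4: sll.ALU;or.ALU i4&i5 dual
#4 head=6: ld.MEM;or.ALU i6&i7 dual
#5 head=8: add.ALU;or.ALU i8&i9 dual
#6 head=10: mulh.MUL i10 no-port MUL/MUL
#7 head=11: mulh.MUL i11 tail

CYCLES = 8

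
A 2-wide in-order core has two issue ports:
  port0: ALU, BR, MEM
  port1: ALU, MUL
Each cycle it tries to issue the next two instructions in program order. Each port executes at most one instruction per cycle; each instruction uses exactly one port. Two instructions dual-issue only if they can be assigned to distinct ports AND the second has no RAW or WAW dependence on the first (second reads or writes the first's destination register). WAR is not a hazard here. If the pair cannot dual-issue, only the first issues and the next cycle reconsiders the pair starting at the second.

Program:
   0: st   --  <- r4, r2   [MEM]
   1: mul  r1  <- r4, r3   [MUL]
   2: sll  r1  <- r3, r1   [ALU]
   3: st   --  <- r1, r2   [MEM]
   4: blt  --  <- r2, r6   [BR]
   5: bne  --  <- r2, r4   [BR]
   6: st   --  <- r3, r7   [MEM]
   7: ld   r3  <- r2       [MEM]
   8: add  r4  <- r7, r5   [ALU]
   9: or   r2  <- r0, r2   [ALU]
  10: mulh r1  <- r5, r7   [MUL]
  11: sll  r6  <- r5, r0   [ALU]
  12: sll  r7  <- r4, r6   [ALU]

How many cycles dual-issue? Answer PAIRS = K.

PAIRS = 3

t=0 i0/i1:st mul ; 2-wide
t=1 i2:sll ; RAW r1
t=2 i3:st ; no-port MEM/BR
t=3 i4:blt ; no-port BR/BR
t=4 i5:bne ; no-port BR/MEM
t=5 i6:st ; no-port MEM/MEM
t=6 i7/i8:ld add ; 2-wide
t=7 i9/i10:or mulh ; 2-wide
t=8 i11:sll ; RAW r6
t=9 i12:sll ; tail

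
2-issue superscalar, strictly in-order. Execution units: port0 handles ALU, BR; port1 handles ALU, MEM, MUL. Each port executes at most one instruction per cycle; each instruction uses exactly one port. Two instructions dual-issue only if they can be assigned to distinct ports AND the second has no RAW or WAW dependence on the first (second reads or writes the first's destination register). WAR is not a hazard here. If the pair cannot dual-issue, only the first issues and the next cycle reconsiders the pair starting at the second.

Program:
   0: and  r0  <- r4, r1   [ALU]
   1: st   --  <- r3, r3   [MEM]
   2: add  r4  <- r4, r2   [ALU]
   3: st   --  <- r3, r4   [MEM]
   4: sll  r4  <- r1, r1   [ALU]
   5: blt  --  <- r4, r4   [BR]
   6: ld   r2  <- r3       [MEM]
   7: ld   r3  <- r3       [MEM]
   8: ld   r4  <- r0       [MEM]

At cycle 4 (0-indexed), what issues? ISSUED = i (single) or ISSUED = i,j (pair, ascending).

ISSUED = 7

  cy0 -> i0,i1 (and.ALU/st.MEM) dual
  cy1 -> i2 (add.ALU) RAW r4
  cy2 -> i3,i4 (st.MEM/sll.ALU) dual
  cy3 -> i5,i6 (blt.BR/ld.MEM) dual
  cy4 -> i7 (ld.MEM) no-port MEM/MEM
  cy5 -> i8 (ld.MEM) tail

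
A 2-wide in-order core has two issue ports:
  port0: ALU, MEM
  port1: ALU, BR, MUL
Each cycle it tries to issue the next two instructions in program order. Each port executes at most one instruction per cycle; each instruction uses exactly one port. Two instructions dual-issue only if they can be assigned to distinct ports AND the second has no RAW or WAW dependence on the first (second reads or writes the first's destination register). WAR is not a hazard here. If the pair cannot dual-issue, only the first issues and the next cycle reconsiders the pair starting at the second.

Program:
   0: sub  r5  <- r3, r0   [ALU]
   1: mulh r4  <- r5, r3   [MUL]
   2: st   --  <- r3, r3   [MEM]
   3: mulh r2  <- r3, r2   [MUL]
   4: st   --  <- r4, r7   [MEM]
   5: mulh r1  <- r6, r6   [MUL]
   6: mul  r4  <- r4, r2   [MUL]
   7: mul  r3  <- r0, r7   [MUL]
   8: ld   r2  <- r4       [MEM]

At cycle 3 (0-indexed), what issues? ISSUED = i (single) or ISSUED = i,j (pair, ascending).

c0: i0 sub.ALU  RAW r5
c1: i1,i2 mulh.MUL st.MEM  2-wide
c2: i3,i4 mulh.MUL st.MEM  2-wide
c3: i5 mulh.MUL  no-port MUL/MUL
c4: i6 mul.MUL  no-port MUL/MUL
c5: i7,i8 mul.MUL ld.MEM  2-wide

ISSUED = 5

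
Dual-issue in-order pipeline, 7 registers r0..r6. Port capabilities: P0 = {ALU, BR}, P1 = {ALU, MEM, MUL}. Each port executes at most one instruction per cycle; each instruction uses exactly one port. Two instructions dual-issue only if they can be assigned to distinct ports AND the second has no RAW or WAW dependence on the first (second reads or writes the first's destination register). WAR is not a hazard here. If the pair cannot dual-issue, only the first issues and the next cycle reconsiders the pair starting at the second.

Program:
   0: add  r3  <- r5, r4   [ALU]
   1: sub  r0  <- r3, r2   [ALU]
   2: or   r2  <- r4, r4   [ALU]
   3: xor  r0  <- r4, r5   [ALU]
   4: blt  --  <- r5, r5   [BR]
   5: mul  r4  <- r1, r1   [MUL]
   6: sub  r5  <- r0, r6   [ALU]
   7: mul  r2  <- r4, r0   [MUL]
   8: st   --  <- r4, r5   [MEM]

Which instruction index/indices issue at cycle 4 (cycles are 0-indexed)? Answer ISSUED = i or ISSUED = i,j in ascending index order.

ISSUED = 7

t=0 i0:add.ALU ; RAW r3
t=1 i1,i2:sub.ALU/or.ALU ; 2-wide
t=2 i3,i4:xor.ALU/blt.BR ; 2-wide
t=3 i5,i6:mul.MUL/sub.ALU ; 2-wide
t=4 i7:mul.MUL ; no-port MUL/MEM
t=5 i8:st.MEM ; tail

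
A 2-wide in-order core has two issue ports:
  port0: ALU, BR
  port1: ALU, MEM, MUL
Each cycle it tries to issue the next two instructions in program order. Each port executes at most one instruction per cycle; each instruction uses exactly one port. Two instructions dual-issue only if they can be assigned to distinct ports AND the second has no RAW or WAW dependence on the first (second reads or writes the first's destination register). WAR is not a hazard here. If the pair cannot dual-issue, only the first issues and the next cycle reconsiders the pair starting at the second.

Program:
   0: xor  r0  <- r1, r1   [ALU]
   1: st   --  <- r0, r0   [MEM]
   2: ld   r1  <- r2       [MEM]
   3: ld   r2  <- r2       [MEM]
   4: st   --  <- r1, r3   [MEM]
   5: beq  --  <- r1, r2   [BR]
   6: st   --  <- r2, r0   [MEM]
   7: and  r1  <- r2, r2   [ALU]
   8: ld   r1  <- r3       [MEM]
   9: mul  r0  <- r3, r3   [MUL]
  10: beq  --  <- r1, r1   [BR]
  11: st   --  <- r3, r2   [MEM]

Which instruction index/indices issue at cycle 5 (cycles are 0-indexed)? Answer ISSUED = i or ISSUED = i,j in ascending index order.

ISSUED = 6,7

0. xor @i0  | RAW r0
1. st @i1  | no-port MEM/MEM
2. ld @i2  | no-port MEM/MEM
3. ld @i3  | no-port MEM/MEM
4. st beq @i4&i5  | 2-wide
5. st and @i6&i7  | 2-wide
6. ld @i8  | no-port MEM/MUL
7. mul beq @i9&i10  | 2-wide
8. st @i11  | tail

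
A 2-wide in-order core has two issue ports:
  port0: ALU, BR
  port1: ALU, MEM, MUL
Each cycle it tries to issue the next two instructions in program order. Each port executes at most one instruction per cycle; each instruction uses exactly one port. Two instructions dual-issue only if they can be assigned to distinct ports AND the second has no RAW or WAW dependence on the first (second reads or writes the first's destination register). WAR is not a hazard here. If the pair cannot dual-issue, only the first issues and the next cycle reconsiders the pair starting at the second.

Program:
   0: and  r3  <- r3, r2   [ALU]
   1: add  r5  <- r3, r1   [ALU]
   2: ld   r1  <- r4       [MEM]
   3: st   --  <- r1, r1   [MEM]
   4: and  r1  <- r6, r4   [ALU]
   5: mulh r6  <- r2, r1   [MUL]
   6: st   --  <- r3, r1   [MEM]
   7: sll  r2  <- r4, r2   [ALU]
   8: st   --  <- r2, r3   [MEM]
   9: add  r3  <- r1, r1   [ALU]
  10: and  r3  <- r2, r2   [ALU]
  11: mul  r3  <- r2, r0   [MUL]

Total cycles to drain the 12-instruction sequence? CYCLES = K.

CYCLES = 8

c0: i0 and  RAW r3
c1: i1&i2 add;ld  pair
c2: i3&i4 st;and  pair
c3: i5 mulh  no-port MUL/MEM
c4: i6&i7 st;sll  pair
c5: i8&i9 st;add  pair
c6: i10 and  WAW r3
c7: i11 mul  tail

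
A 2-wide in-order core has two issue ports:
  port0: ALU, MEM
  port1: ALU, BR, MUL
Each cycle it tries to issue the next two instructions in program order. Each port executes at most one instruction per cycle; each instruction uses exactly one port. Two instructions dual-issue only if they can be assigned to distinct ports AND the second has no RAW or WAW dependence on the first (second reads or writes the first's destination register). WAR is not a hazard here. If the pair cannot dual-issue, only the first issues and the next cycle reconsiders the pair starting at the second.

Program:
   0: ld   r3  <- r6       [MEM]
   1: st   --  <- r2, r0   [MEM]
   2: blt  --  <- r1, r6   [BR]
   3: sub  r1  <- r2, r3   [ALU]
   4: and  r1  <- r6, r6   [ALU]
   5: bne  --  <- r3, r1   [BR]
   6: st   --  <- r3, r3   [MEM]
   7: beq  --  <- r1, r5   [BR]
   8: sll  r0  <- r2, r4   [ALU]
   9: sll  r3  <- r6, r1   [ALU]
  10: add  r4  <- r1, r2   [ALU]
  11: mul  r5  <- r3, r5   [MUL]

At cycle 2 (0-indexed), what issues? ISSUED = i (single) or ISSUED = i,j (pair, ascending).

#0 head=0: ld.MEM i0 no-port MEM/MEM
#1 head=1: st.MEM+blt.BR i1&i2 dual
#2 head=3: sub.ALU i3 WAW r1
#3 head=4: and.ALU i4 RAW r1
#4 head=5: bne.BR+st.MEM i5&i6 dual
#5 head=7: beq.BR+sll.ALU i7&i8 dual
#6 head=9: sll.ALU+add.ALU i9&i10 dual
#7 head=11: mul.MUL i11 tail

ISSUED = 3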